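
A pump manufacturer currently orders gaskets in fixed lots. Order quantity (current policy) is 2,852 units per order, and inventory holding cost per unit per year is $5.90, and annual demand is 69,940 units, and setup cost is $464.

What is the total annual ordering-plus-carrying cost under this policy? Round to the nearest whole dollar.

Orders/yr = 69,940/2,852 = 24.523; ordering cost = 24.523 × $464 = $11,378.74
Average inventory = 2,852/2 = 1426; holding cost = 1426 × $5.9 = $8,413.40
Total = $11,378.74 + $8,413.40 = $19,792.14

$19,792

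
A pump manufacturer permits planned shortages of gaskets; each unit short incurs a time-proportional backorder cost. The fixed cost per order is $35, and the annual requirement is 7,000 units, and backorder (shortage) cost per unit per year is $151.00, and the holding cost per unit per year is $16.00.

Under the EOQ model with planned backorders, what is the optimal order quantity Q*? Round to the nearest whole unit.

Q* = √(2DS/H) · √((H + b)/b)
   = √(2 × 7,000 × 35 / 16) · √((16 + 151) / 151)
   = 175.000 × 1.0516 ≈ 184.04

184 units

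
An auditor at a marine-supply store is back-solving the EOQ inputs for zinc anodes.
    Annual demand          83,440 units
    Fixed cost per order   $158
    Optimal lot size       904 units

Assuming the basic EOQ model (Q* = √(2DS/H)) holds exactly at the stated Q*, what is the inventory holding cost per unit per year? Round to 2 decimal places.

From Q* = √(2DS/H) ⇒ Q*² = 2DS/H.
H = 2DS / Q² = 2 × 83,440 × 158 / 904² = 32.2645

$32.26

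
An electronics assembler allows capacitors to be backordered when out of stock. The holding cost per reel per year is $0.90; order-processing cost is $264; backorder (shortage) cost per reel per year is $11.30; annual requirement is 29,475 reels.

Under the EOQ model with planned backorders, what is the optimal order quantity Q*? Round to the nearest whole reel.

Q* = √(2DS/H) · √((H + b)/b)
   = √(2 × 29,475 × 264 / 0.9) · √((0.9 + 11.3) / 11.3)
   = 4,158.365 × 1.0391 ≈ 4,320.79

4,321 reels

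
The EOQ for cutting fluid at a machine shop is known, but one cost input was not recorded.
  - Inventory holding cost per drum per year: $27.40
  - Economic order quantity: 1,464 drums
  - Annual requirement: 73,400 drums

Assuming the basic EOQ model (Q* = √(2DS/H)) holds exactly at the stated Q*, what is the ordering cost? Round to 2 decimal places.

EOQ relation: Q² = 2DS/H, so rearrange for the unknown.
S = Q²H / (2D) = 1,464² × 27.4 / (2 × 73,400) = 400.0430

$400.04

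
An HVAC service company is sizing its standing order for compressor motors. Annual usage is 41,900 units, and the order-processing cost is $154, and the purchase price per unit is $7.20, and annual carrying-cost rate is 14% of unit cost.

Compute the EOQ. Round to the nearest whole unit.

3,578 units

Carrying cost H = $7.2 × 14% = $1.0080/unit/yr
EOQ = √(2DS/H) = √(2 × 41,900 × 154 / 1.008)
    = √(12,802,777.78) ≈ 3,578.10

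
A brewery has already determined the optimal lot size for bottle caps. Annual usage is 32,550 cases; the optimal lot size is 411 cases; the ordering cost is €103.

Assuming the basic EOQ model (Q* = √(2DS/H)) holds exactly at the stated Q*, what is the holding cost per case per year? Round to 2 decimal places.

EOQ relation: Q² = 2DS/H, so rearrange for the unknown.
H = 2DS / Q² = 2 × 32,550 × 103 / 411² = 39.6949

€39.69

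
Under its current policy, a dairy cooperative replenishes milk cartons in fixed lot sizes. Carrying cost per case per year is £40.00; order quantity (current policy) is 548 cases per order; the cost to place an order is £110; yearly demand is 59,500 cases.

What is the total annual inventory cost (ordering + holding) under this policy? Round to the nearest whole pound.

£22,903

Annual ordering cost = (D/Q)·S = (59,500/548) × 110 = £11,943.43
Annual holding cost  = (Q/2)·H = (548/2) × 40 = £10,960.00
Total = £11,943.43 + £10,960.00 = £22,903.43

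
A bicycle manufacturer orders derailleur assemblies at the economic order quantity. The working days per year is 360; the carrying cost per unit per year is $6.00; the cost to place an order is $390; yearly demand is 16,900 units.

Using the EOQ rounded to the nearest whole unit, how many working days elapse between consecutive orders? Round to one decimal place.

Q* = √(2·D·S / H) = √(2·16,900·390 / 6) = √2,197,000.0 ≈ 1,482.23 → Q = 1,482 units
Cycle time = (working days × Q)/D = (360 × 1,482) / 16,900 = 31.569 days

31.6 days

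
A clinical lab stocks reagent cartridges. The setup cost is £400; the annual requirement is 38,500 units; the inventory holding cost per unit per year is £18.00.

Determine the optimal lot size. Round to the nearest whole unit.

1,308 units

EOQ = √(2DS/H) = √(2 × 38,500 × 400 / 18)
    = √(1,711,111.11) ≈ 1,308.09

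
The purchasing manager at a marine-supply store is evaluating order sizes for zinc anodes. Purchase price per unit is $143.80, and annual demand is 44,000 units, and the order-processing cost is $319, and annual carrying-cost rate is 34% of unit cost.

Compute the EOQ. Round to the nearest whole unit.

Holding cost per unit per year: H = 34% × $143.8 = $48.8920
2DS/H = 2·44,000·319/48.892 = 574,163.46
EOQ = √574,163.46 ≈ 757.74

758 units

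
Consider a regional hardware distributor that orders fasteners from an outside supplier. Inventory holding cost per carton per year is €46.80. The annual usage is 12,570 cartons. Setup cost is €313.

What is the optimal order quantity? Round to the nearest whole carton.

410 cartons

Optimal lot size Q* = (2 × 12,570 × €313 / €46.8)^½ ≈ 410.05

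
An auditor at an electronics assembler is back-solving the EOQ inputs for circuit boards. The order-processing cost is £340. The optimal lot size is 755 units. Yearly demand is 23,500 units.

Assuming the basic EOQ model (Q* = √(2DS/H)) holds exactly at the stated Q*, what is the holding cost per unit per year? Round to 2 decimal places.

Since Q* = (2DS/H)^½, squaring gives Q*²·H = 2DS.
H = 2DS / Q² = 2 × 23,500 × 340 / 755² = 28.0339

£28.03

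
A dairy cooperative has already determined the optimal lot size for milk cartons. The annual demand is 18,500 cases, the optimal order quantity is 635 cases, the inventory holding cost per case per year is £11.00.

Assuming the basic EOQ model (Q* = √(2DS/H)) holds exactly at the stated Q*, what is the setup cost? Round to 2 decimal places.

Since Q* = (2DS/H)^½, squaring gives Q*²·H = 2DS.
S = Q²H / (2D) = 635² × 11 / (2 × 18,500) = 119.8777

£119.88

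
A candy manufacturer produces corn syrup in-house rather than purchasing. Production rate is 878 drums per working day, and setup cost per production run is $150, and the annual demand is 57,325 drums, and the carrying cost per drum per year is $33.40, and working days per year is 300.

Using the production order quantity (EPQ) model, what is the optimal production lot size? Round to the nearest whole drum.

d = 57,325/300 = 191.0833 drums/day;  effective holding cost H(1 − d/p) = 33.4·(1 − 191.0833/878) = 26.13100
Q* = √(2DS / H_eff) = √(2·57,325·150 / 26.13100) ≈ 811.25

811 drums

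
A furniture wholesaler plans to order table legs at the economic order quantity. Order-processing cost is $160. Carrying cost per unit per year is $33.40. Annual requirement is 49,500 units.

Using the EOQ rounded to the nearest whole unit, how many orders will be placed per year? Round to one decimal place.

71.8 orders per year

EOQ = √(2DS/H) = √(2 × 49,500 × 160 / 33.4)
    = √(474,251.50) ≈ 688.66 → Q = 689
Orders per year = D/Q = 49,500 / 689 = 71.843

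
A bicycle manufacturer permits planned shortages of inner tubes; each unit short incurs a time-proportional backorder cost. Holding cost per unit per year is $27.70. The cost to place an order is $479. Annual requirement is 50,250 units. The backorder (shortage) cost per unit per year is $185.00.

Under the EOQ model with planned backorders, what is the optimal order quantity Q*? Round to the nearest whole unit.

1,414 units

Basic EOQ = √(2·50,250·479/27.7) = 1,318.290
Backorder adjustment √((H+b)/b) = √((27.7+185)/185) = 1.0723
Q* = 1,318.290 × 1.0723 ≈ 1,413.54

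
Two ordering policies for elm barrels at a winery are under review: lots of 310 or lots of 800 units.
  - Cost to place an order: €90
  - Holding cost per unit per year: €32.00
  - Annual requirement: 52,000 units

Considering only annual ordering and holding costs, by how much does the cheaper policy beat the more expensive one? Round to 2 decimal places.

€1,406.77

Annual cost at Q: ordering D·S/Q plus holding Q·H/2.
TC(310) = (52,000/310)×90 + (310/2)×32 = €20,056.77
TC(800) = (52,000/800)×90 + (800/2)×32 = €18,650.00
Lots of 800 are cheaper by €1,406.77.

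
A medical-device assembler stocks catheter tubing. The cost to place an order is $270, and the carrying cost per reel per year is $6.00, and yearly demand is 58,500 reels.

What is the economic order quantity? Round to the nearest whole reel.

EOQ = √(2DS/H) = √(2 × 58,500 × 270 / 6)
    = √(5,265,000.00) ≈ 2,294.56

2,295 reels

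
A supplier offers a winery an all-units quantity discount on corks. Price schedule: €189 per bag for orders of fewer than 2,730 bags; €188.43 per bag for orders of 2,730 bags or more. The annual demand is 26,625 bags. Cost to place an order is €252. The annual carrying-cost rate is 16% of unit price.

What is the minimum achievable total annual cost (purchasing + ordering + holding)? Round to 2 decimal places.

€5,052,269.24

H₁ = 16%×€189 = €30.2400;  H₂ = 16%×€188.43 = €30.1488
EOQ₁ = √(2×26,625×252/30.2400) = 666.15  (< 2,730, feasible at tier 1)
EOQ₂ = √(2×26,625×252/30.1488) = 667.15  (< 2,730 → use Q = 2,730 at tier-2 price)
TC(tier 1 (EOQ₁), Q≈666.1) = €5,052,269.24
TC(tier 2, Q≈2,730.0) = €5,060,559.55
Minimum at tier 1 (EOQ₁): €5,052,269.24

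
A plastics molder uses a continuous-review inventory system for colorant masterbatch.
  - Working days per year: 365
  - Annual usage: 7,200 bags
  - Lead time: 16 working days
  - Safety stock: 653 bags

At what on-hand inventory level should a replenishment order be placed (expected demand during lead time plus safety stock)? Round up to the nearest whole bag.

Daily demand d = 7,200 / 365 = 19.726 bags/day
Demand during lead time = 19.726 × 16 = 315.62
Reorder point = 315.62 + 653 = 968.62 → round up

969 bags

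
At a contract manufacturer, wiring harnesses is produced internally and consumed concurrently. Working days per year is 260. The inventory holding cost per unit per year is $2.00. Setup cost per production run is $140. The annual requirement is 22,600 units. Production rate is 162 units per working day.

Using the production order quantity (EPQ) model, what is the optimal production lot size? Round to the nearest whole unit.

d = 22,600/260 = 86.9231 units/day;  effective holding cost H(1 − d/p) = 2·(1 − 86.9231/162) = 0.92688
Q* = √(2DS / H_eff) = √(2·22,600·140 / 0.92688) ≈ 2,612.90

2,613 units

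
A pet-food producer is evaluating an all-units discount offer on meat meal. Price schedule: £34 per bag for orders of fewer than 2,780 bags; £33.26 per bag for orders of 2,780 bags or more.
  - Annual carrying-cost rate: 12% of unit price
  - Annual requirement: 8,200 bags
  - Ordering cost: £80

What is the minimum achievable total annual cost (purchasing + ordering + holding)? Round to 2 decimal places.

£278,515.74

H₁ = 12%×£34 = £4.0800;  H₂ = 12%×£33.26 = £3.9912
EOQ₁ = √(2×8,200×80/4.0800) = 567.07  (< 2,780, feasible at tier 1)
EOQ₂ = √(2×8,200×80/3.9912) = 573.34  (< 2,780 → use Q = 2,780 at tier-2 price)
TC(tier 1 (EOQ₁), Q≈567.1) = £281,113.65
TC(tier 2, Q≈2,780.0) = £278,515.74
Minimum at tier 2: £278,515.74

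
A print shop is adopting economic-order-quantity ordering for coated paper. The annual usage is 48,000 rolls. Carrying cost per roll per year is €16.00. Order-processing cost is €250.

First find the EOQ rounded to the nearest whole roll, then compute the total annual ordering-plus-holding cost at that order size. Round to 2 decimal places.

€19,595.92

2DS/H = 2·48,000·250/16 = 1,500,000.00
EOQ = √1,500,000.00 ≈ 1,224.74 → Q = 1,225 rolls
Annual ordering cost = (D/Q)·S = (48,000/1,225) × 250 = €9,795.92
Annual holding cost  = (Q/2)·H = (1,225/2) × 16 = €9,800.00
Total = €9,795.92 + €9,800.00 = €19,595.92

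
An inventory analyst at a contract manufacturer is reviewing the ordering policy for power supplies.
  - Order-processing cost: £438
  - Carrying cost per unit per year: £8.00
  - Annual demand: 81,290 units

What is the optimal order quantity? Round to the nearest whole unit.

2,983 units

EOQ = √(2DS/H) = √(2 × 81,290 × 438 / 8)
    = √(8,901,255.00) ≈ 2,983.50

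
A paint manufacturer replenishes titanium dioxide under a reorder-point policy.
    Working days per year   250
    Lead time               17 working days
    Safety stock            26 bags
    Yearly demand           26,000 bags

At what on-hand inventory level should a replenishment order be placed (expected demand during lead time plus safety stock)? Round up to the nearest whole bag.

Daily demand d = 26,000 / 250 = 104.000 bags/day
Demand during lead time = 104.000 × 17 = 1,768.00
Reorder point = 1,768.00 + 26 = 1,794.00 → round up

1,794 bags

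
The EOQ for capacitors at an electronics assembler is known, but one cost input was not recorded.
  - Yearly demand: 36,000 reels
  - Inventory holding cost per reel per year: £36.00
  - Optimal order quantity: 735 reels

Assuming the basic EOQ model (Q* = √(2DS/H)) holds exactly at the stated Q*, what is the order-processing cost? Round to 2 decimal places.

£270.11

Since Q* = (2DS/H)^½, squaring gives Q*²·H = 2DS.
S = Q²H / (2D) = 735² × 36 / (2 × 36,000) = 270.1125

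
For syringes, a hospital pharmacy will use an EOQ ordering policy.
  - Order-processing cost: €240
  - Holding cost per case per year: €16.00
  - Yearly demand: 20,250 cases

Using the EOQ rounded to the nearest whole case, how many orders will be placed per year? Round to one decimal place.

26.0 orders per year

2DS/H = 2·20,250·240/16 = 607,500.00
EOQ = √607,500.00 ≈ 779.42 → Q = 779
N = D/Q = 20,250/779 ≈ 25.995 orders/yr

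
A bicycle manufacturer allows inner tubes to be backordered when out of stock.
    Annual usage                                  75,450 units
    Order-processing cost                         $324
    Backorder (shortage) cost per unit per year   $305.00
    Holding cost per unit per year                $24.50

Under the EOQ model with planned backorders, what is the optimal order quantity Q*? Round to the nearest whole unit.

1,468 units

Q* = √(2DS/H) · √((H + b)/b)
   = √(2 × 75,450 × 324 / 24.5) · √((24.5 + 305) / 305)
   = 1,412.648 × 1.0394 ≈ 1,468.29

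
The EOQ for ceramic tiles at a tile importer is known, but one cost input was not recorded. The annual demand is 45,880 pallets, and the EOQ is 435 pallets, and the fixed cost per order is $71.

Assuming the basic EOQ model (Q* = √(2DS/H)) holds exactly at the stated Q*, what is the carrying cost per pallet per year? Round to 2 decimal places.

$34.43

From Q* = √(2DS/H) ⇒ Q*² = 2DS/H.
H = 2DS / Q² = 2 × 45,880 × 71 / 435² = 34.4297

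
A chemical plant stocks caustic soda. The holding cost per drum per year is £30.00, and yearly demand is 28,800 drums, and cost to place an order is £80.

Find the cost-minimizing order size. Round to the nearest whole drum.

2DS/H = 2·28,800·80/30 = 153,600.00
EOQ = √153,600.00 ≈ 391.92

392 drums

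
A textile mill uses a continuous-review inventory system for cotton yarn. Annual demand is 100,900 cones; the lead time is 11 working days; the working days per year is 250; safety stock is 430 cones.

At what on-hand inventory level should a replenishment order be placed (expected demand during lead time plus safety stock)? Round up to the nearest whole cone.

4,870 cones

Daily demand d = 100,900 / 250 = 403.600 cones/day
Demand during lead time = 403.600 × 11 = 4,439.60
Reorder point = 4,439.60 + 430 = 4,869.60 → round up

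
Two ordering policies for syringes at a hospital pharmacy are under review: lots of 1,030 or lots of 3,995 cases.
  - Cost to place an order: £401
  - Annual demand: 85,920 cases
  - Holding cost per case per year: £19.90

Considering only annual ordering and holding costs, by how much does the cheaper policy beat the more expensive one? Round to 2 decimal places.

£4,675.60

Annual cost at Q: ordering D·S/Q plus holding Q·H/2.
TC(1,030) = (85,920/1,030)×401 + (1,030/2)×19.9 = £43,698.91
TC(3,995) = (85,920/3,995)×401 + (3,995/2)×19.9 = £48,374.51
|ΔTC| = |£43,698.91 − £48,374.51| = £4,675.60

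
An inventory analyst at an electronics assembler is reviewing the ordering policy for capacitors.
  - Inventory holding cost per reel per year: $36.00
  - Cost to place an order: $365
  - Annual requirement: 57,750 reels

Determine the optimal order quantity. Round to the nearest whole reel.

1,082 reels

Q* = √(2·D·S / H) = √(2·57,750·365 / 36) = √1,171,041.7 ≈ 1,082.15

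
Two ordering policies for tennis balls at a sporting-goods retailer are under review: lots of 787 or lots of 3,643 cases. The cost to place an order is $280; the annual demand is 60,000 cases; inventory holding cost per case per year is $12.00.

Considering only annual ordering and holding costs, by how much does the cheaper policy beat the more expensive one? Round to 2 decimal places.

$400.70

TC(Q) = (D/Q)S + (Q/2)H
TC(787) = (60,000/787)×280 + (787/2)×12 = $26,068.89
TC(3,643) = (60,000/3,643)×280 + (3,643/2)×12 = $26,469.58
|ΔTC| = |$26,068.89 − $26,469.58| = $400.70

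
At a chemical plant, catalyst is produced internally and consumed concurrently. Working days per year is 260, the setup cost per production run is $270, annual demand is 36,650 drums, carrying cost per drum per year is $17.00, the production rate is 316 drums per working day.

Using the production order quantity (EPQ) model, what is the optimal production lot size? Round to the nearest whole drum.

1,450 drums

d = 36,650/260 = 140.9615 drums/day;  effective holding cost H(1 − d/p) = 17·(1 − 140.9615/316) = 9.41663
Q* = √(2DS / H_eff) = √(2·36,650·270 / 9.41663) ≈ 1,449.73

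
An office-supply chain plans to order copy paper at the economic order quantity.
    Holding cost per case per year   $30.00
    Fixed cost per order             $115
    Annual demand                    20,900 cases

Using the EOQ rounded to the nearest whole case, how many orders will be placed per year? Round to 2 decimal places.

EOQ = √(2DS/H) = √(2 × 20,900 × 115 / 30)
    = √(160,233.33) ≈ 400.29 → Q = 400
N = D/Q = 20,900/400 ≈ 52.250 orders/yr

52.25 orders per year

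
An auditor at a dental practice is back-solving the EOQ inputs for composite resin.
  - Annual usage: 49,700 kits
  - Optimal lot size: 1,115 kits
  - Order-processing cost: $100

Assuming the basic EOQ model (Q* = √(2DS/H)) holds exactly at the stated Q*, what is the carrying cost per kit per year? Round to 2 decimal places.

$8.00

From Q* = √(2DS/H) ⇒ Q*² = 2DS/H.
H = 2DS / Q² = 2 × 49,700 × 100 / 1,115² = 7.9953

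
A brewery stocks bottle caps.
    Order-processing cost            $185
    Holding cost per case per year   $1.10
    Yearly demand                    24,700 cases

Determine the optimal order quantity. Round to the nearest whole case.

Q* = √(2·D·S / H) = √(2·24,700·185 / 1.1) = √8,308,181.8 ≈ 2,882.39

2,882 cases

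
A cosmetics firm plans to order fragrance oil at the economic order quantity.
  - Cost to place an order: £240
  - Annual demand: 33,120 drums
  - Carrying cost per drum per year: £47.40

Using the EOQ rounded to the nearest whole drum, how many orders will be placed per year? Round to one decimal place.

EOQ = √(2DS/H) = √(2 × 33,120 × 240 / 47.4)
    = √(335,392.41) ≈ 579.13 → Q = 579
Orders per year = D/Q = 33,120 / 579 = 57.202

57.2 orders per year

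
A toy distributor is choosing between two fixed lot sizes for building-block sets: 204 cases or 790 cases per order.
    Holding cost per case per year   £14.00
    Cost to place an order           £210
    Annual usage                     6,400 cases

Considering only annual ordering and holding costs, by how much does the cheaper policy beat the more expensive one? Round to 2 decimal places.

£784.97

For each Q, cost = (D/Q)·S + (Q/2)·H.
TC(204) = (6,400/204)×210 + (204/2)×14 = £8,016.24
TC(790) = (6,400/790)×210 + (790/2)×14 = £7,231.27
Lots of 790 are cheaper by £784.97.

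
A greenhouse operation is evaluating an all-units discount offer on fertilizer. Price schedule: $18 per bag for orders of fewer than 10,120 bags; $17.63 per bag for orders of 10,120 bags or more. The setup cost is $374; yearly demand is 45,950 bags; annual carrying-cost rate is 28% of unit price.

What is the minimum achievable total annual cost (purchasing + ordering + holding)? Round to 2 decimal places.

$836,774.84

H₁ = 28%×$18 = $5.0400;  H₂ = 28%×$17.63 = $4.9364
EOQ₁ = √(2×45,950×374/5.0400) = 2,611.43  (< 10,120, feasible at tier 1)
EOQ₂ = √(2×45,950×374/4.9364) = 2,638.69  (< 10,120 → use Q = 10,120 at tier-2 price)
TC(tier 1 (EOQ₁), Q≈2,611.4) = $840,261.60
TC(tier 2, Q≈10,120.0) = $836,774.84
Minimum at tier 2: $836,774.84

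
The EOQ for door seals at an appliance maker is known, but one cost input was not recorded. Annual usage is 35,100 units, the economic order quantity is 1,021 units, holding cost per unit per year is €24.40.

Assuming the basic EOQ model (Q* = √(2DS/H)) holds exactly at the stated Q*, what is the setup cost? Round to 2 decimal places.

From Q* = √(2DS/H) ⇒ Q*² = 2DS/H.
S = Q²H / (2D) = 1,021² × 24.4 / (2 × 35,100) = 362.3299

€362.33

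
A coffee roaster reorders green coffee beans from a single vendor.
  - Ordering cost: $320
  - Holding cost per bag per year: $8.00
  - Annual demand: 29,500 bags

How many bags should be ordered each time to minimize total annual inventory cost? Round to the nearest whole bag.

1,536 bags

Optimal lot size Q* = (2 × 29,500 × $320 / $8)^½ ≈ 1,536.23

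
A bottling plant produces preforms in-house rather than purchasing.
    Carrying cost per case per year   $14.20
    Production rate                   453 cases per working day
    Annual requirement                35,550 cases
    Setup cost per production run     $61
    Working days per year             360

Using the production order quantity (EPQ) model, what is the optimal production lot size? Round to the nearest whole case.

625 cases

Daily demand d = 35,550/360 = 98.750; p = 453; 1 − d/p = 0.78201
EPQ = √(2DS / (H(1 − d/p)))
    = √(2 × 35,550 × 61 / (14.2 × 0.78201)) ≈ 624.96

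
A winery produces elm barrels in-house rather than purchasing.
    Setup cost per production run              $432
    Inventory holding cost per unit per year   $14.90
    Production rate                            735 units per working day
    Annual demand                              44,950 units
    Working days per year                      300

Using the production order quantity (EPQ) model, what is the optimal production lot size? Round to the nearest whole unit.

1,809 units

Daily demand d = 44,950/300 = 149.833; p = 735; 1 − d/p = 0.79615
EPQ = √(2DS / (H(1 − d/p)))
    = √(2 × 44,950 × 432 / (14.9 × 0.79615)) ≈ 1,809.39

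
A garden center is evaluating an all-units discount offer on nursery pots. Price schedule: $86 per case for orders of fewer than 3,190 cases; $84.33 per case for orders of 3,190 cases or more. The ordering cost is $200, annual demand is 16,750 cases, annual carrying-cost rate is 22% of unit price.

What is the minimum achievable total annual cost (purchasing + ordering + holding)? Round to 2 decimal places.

H₁ = 22%×$86 = $18.9200;  H₂ = 22%×$84.33 = $18.5526
EOQ₁ = √(2×16,750×200/18.9200) = 595.08  (< 3,190, feasible at tier 1)
EOQ₂ = √(2×16,750×200/18.5526) = 600.95  (< 3,190 → use Q = 3,190 at tier-2 price)
TC(tier 1 (EOQ₁), Q≈595.1) = $1,451,758.95
TC(tier 2, Q≈3,190.0) = $1,443,169.05
Minimum at tier 2: $1,443,169.05

$1,443,169.05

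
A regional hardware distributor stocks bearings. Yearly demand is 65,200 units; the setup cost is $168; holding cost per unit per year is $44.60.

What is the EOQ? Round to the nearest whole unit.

2DS/H = 2·65,200·168/44.6 = 491,192.83
EOQ = √491,192.83 ≈ 700.85

701 units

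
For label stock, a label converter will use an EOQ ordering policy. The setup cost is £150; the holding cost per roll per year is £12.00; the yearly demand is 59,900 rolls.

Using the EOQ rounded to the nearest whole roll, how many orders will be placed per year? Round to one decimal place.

2DS/H = 2·59,900·150/12 = 1,497,500.00
EOQ = √1,497,500.00 ≈ 1,223.72 → Q = 1,224
Orders per year = D/Q = 59,900 / 1,224 = 48.938

48.9 orders per year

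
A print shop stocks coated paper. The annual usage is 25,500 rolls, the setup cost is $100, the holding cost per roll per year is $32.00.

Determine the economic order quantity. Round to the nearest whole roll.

399 rolls

EOQ = √(2DS/H) = √(2 × 25,500 × 100 / 32)
    = √(159,375.00) ≈ 399.22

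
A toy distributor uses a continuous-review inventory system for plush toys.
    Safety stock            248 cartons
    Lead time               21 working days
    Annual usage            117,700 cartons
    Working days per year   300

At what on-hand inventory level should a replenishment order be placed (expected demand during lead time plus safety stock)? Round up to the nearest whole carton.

Daily demand d = 117,700 / 300 = 392.333 cartons/day
Demand during lead time = 392.333 × 21 = 8,239.00
Reorder point = 8,239.00 + 248 = 8,487.00 → round up

8,487 cartons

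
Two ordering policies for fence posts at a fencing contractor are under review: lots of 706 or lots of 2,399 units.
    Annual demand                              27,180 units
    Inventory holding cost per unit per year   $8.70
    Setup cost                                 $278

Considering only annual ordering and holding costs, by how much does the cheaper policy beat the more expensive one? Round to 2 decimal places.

$188.39

TC(Q) = (D/Q)S + (Q/2)H
TC(706) = (27,180/706)×278 + (706/2)×8.7 = $13,773.71
TC(2,399) = (27,180/2,399)×278 + (2,399/2)×8.7 = $13,585.31
Cheaper: Q = 2,399.  Difference = $188.39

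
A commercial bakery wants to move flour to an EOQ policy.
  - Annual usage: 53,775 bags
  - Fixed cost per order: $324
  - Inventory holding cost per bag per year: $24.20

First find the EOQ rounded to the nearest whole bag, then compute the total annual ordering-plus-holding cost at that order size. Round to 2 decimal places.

$29,039.25

2DS/H = 2·53,775·324/24.2 = 1,439,925.62
EOQ = √1,439,925.62 ≈ 1,199.97 → Q = 1,200 bags
Ordering: D/Q × S = 53,775/1,200 × $324 = $14,519.25
Holding:  Q/2 × H = 1,200/2 × $24.2 = $14,520.00
Total = $14,519.25 + $14,520.00 = $29,039.25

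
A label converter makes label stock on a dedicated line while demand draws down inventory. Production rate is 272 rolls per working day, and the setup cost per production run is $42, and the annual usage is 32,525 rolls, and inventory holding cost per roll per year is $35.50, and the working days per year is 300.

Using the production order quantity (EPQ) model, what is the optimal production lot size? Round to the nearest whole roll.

d = 32,525/300 = 108.4167 rolls/day;  effective holding cost H(1 − d/p) = 35.5·(1 − 108.4167/272) = 21.35003
Q* = √(2DS / H_eff) = √(2·32,525·42 / 21.35003) ≈ 357.72

358 rolls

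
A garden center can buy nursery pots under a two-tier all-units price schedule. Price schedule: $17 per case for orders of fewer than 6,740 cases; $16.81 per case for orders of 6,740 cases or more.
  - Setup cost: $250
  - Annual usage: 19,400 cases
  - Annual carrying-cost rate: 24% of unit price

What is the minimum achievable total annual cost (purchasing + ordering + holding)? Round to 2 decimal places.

$336,090.95

H₁ = 24%×$17 = $4.0800;  H₂ = 24%×$16.81 = $4.0344
EOQ₁ = √(2×19,400×250/4.0800) = 1,541.90  (< 6,740, feasible at tier 1)
EOQ₂ = √(2×19,400×250/4.0344) = 1,550.59  (< 6,740 → use Q = 6,740 at tier-2 price)
TC(tier 1 (EOQ₁), Q≈1,541.9) = $336,090.95
TC(tier 2, Q≈6,740.0) = $340,429.51
Minimum at tier 1 (EOQ₁): $336,090.95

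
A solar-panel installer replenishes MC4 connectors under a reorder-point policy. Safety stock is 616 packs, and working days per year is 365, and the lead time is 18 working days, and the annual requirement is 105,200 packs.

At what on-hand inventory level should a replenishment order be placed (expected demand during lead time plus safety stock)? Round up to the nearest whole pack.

Daily demand d = 105,200 / 365 = 288.219 packs/day
Demand during lead time = 288.219 × 18 = 5,187.95
Reorder point = 5,187.95 + 616 = 5,803.95 → round up

5,804 packs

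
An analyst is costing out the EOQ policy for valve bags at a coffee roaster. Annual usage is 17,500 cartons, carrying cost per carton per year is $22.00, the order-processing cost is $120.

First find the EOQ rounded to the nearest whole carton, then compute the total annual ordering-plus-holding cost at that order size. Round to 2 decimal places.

EOQ = √(2DS/H) = √(2 × 17,500 × 120 / 22)
    = √(190,909.09) ≈ 436.93 → Q = 437 cartons
Ordering: D/Q × S = 17,500/437 × $120 = $4,805.49
Holding:  Q/2 × H = 437/2 × $22 = $4,807.00
Total = $4,805.49 + $4,807.00 = $9,612.49

$9,612.49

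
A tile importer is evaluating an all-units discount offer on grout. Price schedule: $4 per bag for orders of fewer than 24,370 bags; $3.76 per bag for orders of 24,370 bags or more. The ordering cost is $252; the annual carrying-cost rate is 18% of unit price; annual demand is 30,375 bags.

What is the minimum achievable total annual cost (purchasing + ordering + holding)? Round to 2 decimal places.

$122,770.90

H₁ = 18%×$4 = $0.7200;  H₂ = 18%×$3.76 = $0.6768
EOQ₁ = √(2×30,375×252/0.7200) = 4,611.13  (< 24,370, feasible at tier 1)
EOQ₂ = √(2×30,375×252/0.6768) = 4,756.02  (< 24,370 → use Q = 24,370 at tier-2 price)
TC(tier 1 (EOQ₁), Q≈4,611.1) = $124,820.01
TC(tier 2, Q≈24,370.0) = $122,770.90
Minimum at tier 2: $122,770.90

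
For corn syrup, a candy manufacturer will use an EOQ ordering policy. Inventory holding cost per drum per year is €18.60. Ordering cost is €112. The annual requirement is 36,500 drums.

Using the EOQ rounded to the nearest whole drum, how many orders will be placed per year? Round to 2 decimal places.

2DS/H = 2·36,500·112/18.6 = 439,569.89
EOQ = √439,569.89 ≈ 663.00 → Q = 663
Orders per year = D/Q = 36,500 / 663 = 55.053

55.05 orders per year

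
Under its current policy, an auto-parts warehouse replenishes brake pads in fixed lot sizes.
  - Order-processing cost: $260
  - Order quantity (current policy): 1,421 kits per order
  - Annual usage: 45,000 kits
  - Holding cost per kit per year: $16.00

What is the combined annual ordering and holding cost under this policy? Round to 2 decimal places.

$19,601.64

Ordering: D/Q × S = 45,000/1,421 × $260 = $8,233.64
Holding:  Q/2 × H = 1,421/2 × $16 = $11,368.00
Total = $8,233.64 + $11,368.00 = $19,601.64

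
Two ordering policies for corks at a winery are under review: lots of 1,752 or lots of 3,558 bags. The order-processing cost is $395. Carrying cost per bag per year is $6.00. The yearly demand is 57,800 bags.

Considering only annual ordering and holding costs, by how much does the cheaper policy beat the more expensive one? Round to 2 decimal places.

$1,196.59

TC(Q) = (D/Q)S + (Q/2)H
TC(1,752) = (57,800/1,752)×395 + (1,752/2)×6 = $18,287.39
TC(3,558) = (57,800/3,558)×395 + (3,558/2)×6 = $17,090.81
|ΔTC| = |$18,287.39 − $17,090.81| = $1,196.59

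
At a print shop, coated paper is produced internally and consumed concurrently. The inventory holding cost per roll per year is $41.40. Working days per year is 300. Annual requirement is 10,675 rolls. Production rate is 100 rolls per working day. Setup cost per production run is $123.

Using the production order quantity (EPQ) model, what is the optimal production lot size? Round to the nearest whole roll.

d = 10,675/300 = 35.5833 rolls/day;  effective holding cost H(1 − d/p) = 41.4·(1 − 35.5833/100) = 26.66850
Q* = √(2DS / H_eff) = √(2·10,675·123 / 26.66850) ≈ 313.80

314 rolls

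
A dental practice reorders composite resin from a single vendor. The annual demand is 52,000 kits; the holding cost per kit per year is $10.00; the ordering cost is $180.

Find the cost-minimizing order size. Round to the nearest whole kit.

1,368 kits

Optimal lot size Q* = (2 × 52,000 × $180 / $10)^½ ≈ 1,368.21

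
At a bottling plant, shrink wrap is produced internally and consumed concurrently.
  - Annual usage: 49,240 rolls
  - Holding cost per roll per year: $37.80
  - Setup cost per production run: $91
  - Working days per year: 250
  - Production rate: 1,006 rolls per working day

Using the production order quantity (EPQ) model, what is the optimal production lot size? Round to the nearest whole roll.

Daily demand d = 49,240/250 = 196.960; p = 1006; 1 − d/p = 0.80421
EPQ = √(2DS / (H(1 − d/p)))
    = √(2 × 49,240 × 91 / (37.8 × 0.80421)) ≈ 542.95

543 rolls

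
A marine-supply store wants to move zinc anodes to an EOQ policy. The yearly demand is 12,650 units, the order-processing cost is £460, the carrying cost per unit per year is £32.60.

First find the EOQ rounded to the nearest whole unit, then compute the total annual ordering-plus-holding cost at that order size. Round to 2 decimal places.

2DS/H = 2·12,650·460/32.6 = 356,993.87
EOQ = √356,993.87 ≈ 597.49 → Q = 597 units
Orders/yr = 12,650/597 = 21.189; ordering cost = 21.189 × £460 = £9,747.07
Average inventory = 597/2 = 298.5; holding cost = 298.5 × £32.6 = £9,731.10
Total = £9,747.07 + £9,731.10 = £19,478.17

£19,478.17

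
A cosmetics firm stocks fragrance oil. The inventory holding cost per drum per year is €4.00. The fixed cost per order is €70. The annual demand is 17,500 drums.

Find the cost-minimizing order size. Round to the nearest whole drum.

EOQ = √(2DS/H) = √(2 × 17,500 × 70 / 4)
    = √(612,500.00) ≈ 782.62

783 drums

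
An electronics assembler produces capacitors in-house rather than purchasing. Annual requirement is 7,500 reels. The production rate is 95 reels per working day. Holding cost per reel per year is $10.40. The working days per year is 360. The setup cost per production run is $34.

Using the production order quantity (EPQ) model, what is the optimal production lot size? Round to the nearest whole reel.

251 reels

d = 7,500/360 = 20.8333 reels/day;  effective holding cost H(1 − d/p) = 10.4·(1 − 20.8333/95) = 8.11930
Q* = √(2DS / H_eff) = √(2·7,500·34 / 8.11930) ≈ 250.63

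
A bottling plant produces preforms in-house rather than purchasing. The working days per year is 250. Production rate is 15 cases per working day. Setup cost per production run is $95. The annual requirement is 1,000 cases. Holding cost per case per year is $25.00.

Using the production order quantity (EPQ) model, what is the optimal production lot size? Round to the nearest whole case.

102 cases

d = 1,000/250 = 4.0000 cases/day;  effective holding cost H(1 − d/p) = 25·(1 − 4.0000/15) = 18.33333
Q* = √(2DS / H_eff) = √(2·1,000·95 / 18.33333) ≈ 101.80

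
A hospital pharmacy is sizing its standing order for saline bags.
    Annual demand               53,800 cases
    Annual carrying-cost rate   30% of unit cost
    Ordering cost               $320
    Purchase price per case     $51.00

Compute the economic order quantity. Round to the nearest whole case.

1,500 cases

H = i·C = 0.3 × $51 = $15.3000 per case-year
EOQ = √(2DS/H) = √(2 × 53,800 × 320 / 15.3)
    = √(2,250,457.52) ≈ 1,500.15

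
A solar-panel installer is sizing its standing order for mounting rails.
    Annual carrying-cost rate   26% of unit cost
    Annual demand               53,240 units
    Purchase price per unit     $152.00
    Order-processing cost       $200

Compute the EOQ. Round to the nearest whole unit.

H = i·C = 0.26 × $152 = $39.5200 per unit-year
Q* = √(2·D·S / H) = √(2·53,240·200 / 39.52) = √538,866.4 ≈ 734.08

734 units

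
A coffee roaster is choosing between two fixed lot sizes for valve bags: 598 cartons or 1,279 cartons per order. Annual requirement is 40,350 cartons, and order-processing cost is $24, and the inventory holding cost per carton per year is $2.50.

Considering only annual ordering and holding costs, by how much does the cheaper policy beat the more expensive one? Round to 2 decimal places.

TC(Q) = (D/Q)S + (Q/2)H
TC(598) = (40,350/598)×24 + (598/2)×2.5 = $2,366.90
TC(1,279) = (40,350/1,279)×24 + (1,279/2)×2.5 = $2,355.90
|ΔTC| = |$2,366.90 − $2,355.90| = $10.99

$10.99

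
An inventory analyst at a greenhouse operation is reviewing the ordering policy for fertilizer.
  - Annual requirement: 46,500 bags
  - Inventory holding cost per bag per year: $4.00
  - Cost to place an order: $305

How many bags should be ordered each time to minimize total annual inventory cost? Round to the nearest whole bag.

EOQ = √(2DS/H) = √(2 × 46,500 × 305 / 4)
    = √(7,091,250.00) ≈ 2,662.94

2,663 bags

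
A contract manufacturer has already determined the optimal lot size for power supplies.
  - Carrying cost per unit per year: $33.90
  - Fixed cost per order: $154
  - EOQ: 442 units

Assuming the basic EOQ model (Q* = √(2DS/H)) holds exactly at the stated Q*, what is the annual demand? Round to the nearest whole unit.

Since Q* = (2DS/H)^½, squaring gives Q*²·H = 2DS.
D = Q²H / (2S) = 442² × 33.9 / (2 × 154) = 21,502.73

21,503 units per year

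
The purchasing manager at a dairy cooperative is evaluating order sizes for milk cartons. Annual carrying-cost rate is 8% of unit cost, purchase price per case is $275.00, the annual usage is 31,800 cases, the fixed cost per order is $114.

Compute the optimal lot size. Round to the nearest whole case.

574 cases

H = i·C = 0.08 × $275 = $22.0000 per case-year
Q* = √(2·D·S / H) = √(2·31,800·114 / 22) = √329,563.6 ≈ 574.08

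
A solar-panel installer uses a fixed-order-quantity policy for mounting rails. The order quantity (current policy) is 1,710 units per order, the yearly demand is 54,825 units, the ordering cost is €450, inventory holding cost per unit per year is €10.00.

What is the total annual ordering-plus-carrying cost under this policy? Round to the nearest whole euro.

€22,978

Ordering: D/Q × S = 54,825/1,710 × €450 = €14,427.63
Holding:  Q/2 × H = 1,710/2 × €10 = €8,550.00
Total = €14,427.63 + €8,550.00 = €22,977.63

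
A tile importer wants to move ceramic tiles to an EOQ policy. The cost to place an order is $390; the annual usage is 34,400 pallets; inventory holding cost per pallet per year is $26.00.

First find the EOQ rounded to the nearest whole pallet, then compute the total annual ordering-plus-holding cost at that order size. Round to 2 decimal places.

EOQ = √(2DS/H) = √(2 × 34,400 × 390 / 26)
    = √(1,032,000.00) ≈ 1,015.87 → Q = 1,016 pallets
Ordering: D/Q × S = 34,400/1,016 × $390 = $13,204.72
Holding:  Q/2 × H = 1,016/2 × $26 = $13,208.00
Total = $13,204.72 + $13,208.00 = $26,412.72

$26,412.72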